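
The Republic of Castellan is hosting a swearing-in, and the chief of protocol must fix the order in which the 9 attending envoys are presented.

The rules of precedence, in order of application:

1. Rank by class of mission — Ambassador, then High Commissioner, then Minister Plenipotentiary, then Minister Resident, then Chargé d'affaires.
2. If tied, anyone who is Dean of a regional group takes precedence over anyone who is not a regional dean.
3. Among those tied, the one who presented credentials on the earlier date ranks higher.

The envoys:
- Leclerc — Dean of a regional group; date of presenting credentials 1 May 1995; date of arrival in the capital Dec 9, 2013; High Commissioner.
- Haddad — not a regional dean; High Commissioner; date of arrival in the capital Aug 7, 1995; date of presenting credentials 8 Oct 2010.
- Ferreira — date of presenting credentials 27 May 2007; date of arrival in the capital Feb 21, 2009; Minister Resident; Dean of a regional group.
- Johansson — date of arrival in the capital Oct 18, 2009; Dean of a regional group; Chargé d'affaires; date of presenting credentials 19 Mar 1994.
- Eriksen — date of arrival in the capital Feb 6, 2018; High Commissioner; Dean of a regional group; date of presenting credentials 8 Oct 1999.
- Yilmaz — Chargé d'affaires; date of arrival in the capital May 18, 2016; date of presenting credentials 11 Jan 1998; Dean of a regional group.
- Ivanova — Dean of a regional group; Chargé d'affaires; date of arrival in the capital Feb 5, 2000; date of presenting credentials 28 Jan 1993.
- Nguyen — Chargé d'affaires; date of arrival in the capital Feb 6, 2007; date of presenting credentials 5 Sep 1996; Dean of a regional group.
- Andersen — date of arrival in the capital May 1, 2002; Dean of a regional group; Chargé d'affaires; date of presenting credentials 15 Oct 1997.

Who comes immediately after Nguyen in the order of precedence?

Andersen

By class of mission: Leclerc, Eriksen and Haddad (High Commissioner); then Ferreira (Minister Resident); then Ivanova, Johansson, Nguyen, Andersen and Yilmaz (Chargé d'affaires).
Among Leclerc, Eriksen and Haddad, Dean of a regional group before not a regional dean: Leclerc and Eriksen (Dean of a regional group) before Haddad (not a regional dean).
Among Leclerc and Eriksen, by date of presenting credentials (earlier first): Leclerc (1 May 1995) before Eriksen (8 Oct 1999).
Ivanova, Johansson, Nguyen, Andersen and Yilmaz are each Dean of a regional group, so the next rule applies.
Among Ivanova, Johansson, Nguyen, Andersen and Yilmaz, by date of presenting credentials (earlier first): Ivanova (28 Jan 1993) before Johansson (19 Mar 1994) before Nguyen (5 Sep 1996) before Andersen (15 Oct 1997) before Yilmaz (11 Jan 1998).
Order: Leclerc, Eriksen, Haddad, Ferreira, Ivanova, Johansson, Nguyen, Andersen, Yilmaz.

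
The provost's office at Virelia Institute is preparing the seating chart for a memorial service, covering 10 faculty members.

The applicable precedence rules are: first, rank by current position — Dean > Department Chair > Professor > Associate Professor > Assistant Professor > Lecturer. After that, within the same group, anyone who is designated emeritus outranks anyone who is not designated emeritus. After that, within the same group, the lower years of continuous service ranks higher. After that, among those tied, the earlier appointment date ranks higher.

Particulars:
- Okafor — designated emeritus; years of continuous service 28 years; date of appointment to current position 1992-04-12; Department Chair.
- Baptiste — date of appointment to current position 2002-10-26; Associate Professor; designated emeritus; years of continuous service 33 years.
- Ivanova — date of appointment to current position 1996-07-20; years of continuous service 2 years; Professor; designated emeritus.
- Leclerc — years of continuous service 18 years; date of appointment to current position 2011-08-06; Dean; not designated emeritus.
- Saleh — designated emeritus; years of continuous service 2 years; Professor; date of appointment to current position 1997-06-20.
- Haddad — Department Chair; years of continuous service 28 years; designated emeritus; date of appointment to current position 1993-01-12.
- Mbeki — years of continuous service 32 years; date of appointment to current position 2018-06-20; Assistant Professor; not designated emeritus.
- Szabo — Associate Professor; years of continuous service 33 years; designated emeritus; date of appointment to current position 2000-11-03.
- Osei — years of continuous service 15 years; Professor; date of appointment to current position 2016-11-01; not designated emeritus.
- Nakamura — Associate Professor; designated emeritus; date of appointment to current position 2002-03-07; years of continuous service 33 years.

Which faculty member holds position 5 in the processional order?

Saleh

By current position: Leclerc (Dean); then Okafor and Haddad (Department Chair); then Ivanova, Saleh and Osei (Professor); then Szabo, Nakamura and Baptiste (Associate Professor); then Mbeki (Assistant Professor).
Okafor and Haddad are each designated emeritus, so the next rule applies.
Okafor and Haddad both have years of continuous service 28 years, so the next rule applies.
Among Okafor and Haddad, by date of appointment to current position (earlier first): Okafor (1992-04-12) before Haddad (1993-01-12).
Among Ivanova, Saleh and Osei, designated emeritus before not designated emeritus: Ivanova and Saleh (designated emeritus) before Osei (not designated emeritus).
Ivanova and Saleh both have years of continuous service 2 years, so the next rule applies.
Among Ivanova and Saleh, by date of appointment to current position (earlier first): Ivanova (1996-07-20) before Saleh (1997-06-20).
Szabo, Nakamura and Baptiste are each designated emeritus, so the next rule applies.
Szabo, Nakamura and Baptiste all have years of continuous service 33 years, so the next rule applies.
Among Szabo, Nakamura and Baptiste, by date of appointment to current position (earlier first): Szabo (2000-11-03) before Nakamura (2002-03-07) before Baptiste (2002-10-26).
Order: Leclerc, Okafor, Haddad, Ivanova, Saleh, Osei, Szabo, Nakamura, Baptiste, Mbeki.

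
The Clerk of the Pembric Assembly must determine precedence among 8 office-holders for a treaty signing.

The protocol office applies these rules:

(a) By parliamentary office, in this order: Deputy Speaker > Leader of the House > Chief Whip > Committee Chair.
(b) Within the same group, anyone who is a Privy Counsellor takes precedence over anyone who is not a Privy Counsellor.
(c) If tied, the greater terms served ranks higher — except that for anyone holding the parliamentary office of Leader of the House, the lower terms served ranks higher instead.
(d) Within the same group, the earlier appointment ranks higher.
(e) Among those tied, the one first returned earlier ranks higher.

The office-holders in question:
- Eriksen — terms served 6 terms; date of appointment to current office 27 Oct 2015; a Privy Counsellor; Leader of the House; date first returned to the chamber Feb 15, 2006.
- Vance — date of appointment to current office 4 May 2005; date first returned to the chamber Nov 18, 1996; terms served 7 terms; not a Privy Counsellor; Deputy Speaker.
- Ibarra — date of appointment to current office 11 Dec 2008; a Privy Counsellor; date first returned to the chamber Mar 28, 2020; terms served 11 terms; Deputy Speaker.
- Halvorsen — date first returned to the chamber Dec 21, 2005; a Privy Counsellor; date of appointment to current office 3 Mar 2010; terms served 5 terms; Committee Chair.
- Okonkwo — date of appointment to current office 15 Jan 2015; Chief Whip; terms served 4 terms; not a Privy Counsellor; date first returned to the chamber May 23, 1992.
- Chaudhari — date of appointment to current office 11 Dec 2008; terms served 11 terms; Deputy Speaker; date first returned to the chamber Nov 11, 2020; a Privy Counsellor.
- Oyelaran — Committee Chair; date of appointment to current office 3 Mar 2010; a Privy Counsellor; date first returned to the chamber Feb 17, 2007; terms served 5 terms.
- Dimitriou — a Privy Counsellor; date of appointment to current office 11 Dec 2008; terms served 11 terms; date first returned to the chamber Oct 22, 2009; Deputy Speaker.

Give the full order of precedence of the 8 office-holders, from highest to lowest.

Dimitriou, Ibarra, Chaudhari, Vance, Eriksen, Okonkwo, Halvorsen, Oyelaran

By parliamentary office: Dimitriou, Ibarra, Chaudhari and Vance (Deputy Speaker); then Eriksen (Leader of the House); then Okonkwo (Chief Whip); then Halvorsen and Oyelaran (Committee Chair).
Among Dimitriou, Ibarra, Chaudhari and Vance, a Privy Counsellor before not a Privy Counsellor: Dimitriou, Ibarra and Chaudhari (a Privy Counsellor) before Vance (not a Privy Counsellor).
Dimitriou, Ibarra and Chaudhari all have terms served 11 terms, so the next rule applies.
Dimitriou, Ibarra and Chaudhari all have date of appointment to current office 11 Dec 2008, so the next rule applies.
Among Dimitriou, Ibarra and Chaudhari, by date first returned to the chamber (earlier first): Dimitriou (Oct 22, 2009) before Ibarra (Mar 28, 2020) before Chaudhari (Nov 11, 2020).
Halvorsen and Oyelaran are each a Privy Counsellor, so the next rule applies.
Halvorsen and Oyelaran both have terms served 5 terms, so the next rule applies.
Halvorsen and Oyelaran both have date of appointment to current office 3 Mar 2010, so the next rule applies.
Among Halvorsen and Oyelaran, by date first returned to the chamber (earlier first): Halvorsen (Dec 21, 2005) before Oyelaran (Feb 17, 2007).
Full order: Dimitriou, Ibarra, Chaudhari, Vance, Eriksen, Okonkwo, Halvorsen, Oyelaran.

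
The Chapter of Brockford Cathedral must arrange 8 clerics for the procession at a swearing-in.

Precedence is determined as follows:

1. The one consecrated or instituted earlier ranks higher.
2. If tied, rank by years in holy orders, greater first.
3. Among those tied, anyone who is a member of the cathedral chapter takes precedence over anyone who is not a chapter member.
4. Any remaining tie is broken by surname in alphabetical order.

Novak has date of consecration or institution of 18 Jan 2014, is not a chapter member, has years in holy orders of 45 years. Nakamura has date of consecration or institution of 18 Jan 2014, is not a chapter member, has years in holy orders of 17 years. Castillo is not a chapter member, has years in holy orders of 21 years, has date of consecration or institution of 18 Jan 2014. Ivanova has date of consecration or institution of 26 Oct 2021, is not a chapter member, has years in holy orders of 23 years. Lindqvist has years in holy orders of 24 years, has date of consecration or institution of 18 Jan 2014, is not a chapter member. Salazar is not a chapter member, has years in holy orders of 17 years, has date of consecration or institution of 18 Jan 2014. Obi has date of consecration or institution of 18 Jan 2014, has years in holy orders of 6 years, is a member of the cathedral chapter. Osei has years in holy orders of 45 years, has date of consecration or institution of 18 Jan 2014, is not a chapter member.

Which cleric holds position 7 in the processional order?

Obi

By date of consecration or institution (earlier first): Novak, Osei, Lindqvist, Castillo, Nakamura, Salazar and Obi (each 18 Jan 2014); then Ivanova (26 Oct 2021).
Among Novak, Osei, Lindqvist, Castillo, Nakamura, Salazar and Obi, by years in holy orders (higher first): Novak and Osei (45 years) before Lindqvist (24 years) before Castillo (21 years) before Nakamura and Salazar (17 years) before Obi (6 years).
Novak and Osei are each not a chapter member, so the next rule applies.
Among Novak and Osei, alphabetically by surname: Novak before Osei.
Nakamura and Salazar are each not a chapter member, so the next rule applies.
Among Nakamura and Salazar, alphabetically by surname: Nakamura before Salazar.
Order: Novak, Osei, Lindqvist, Castillo, Nakamura, Salazar, Obi, Ivanova.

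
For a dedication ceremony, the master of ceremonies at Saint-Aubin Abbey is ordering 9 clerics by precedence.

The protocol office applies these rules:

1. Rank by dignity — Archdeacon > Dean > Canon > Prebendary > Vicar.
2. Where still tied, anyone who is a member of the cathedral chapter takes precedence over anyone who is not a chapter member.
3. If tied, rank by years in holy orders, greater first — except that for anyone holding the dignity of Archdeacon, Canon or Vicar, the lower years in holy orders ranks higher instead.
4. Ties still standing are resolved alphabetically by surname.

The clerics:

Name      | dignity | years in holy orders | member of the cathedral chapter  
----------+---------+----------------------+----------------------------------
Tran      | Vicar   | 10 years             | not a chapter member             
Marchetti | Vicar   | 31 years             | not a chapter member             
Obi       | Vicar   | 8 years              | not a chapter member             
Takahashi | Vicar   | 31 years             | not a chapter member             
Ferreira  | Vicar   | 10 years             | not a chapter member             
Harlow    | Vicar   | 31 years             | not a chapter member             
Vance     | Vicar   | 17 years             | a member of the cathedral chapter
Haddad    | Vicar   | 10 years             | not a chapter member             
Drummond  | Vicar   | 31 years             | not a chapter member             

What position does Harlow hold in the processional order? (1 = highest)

By dignity: Vance, Obi, Ferreira, Haddad, Tran, Drummond, Harlow, Marchetti and Takahashi (Vicar).
Among Vance, Obi, Ferreira, Haddad, Tran, Drummond, Harlow, Marchetti and Takahashi, a member of the cathedral chapter before not a chapter member: Vance (a member of the cathedral chapter) before Obi, Ferreira, Haddad, Tran, Drummond, Harlow, Marchetti and Takahashi (not a chapter member).
Among Obi, Ferreira, Haddad, Tran, Drummond, Harlow, Marchetti and Takahashi, by years in holy orders (lower first) (reversed rule for this group): Obi (8 years) before Ferreira, Haddad and Tran (10 years) before Drummond, Harlow, Marchetti and Takahashi (31 years).
Among Ferreira, Haddad and Tran, alphabetically by surname: Ferreira before Haddad before Tran.
Among Drummond, Harlow, Marchetti and Takahashi, alphabetically by surname: Drummond before Harlow before Marchetti before Takahashi.
Order: Vance, Obi, Ferreira, Haddad, Tran, Drummond, Harlow, Marchetti, Takahashi. So position 7.

7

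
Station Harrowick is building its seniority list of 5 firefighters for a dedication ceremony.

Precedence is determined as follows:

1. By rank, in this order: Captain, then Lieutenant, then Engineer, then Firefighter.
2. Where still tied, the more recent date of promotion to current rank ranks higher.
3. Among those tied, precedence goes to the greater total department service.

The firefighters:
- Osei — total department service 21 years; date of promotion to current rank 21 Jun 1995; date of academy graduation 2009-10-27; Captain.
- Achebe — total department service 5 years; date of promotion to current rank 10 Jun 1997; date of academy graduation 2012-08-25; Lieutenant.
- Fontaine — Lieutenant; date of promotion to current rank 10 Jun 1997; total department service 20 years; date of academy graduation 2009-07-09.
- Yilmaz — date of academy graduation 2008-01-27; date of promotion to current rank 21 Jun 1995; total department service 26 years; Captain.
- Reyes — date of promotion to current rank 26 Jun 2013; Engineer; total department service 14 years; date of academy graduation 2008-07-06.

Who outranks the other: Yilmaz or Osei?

Yilmaz

By rank: Yilmaz and Osei (Captain); then Fontaine and Achebe (Lieutenant); then Reyes (Engineer).
Yilmaz and Osei both have date of promotion to current rank 21 Jun 1995, so the next rule applies.
Among Yilmaz and Osei, by total department service (higher first): Yilmaz (26 years) before Osei (21 years).
Fontaine and Achebe both have date of promotion to current rank 10 Jun 1997, so the next rule applies.
Among Fontaine and Achebe, by total department service (higher first): Fontaine (20 years) before Achebe (5 years).
So Yilmaz takes precedence.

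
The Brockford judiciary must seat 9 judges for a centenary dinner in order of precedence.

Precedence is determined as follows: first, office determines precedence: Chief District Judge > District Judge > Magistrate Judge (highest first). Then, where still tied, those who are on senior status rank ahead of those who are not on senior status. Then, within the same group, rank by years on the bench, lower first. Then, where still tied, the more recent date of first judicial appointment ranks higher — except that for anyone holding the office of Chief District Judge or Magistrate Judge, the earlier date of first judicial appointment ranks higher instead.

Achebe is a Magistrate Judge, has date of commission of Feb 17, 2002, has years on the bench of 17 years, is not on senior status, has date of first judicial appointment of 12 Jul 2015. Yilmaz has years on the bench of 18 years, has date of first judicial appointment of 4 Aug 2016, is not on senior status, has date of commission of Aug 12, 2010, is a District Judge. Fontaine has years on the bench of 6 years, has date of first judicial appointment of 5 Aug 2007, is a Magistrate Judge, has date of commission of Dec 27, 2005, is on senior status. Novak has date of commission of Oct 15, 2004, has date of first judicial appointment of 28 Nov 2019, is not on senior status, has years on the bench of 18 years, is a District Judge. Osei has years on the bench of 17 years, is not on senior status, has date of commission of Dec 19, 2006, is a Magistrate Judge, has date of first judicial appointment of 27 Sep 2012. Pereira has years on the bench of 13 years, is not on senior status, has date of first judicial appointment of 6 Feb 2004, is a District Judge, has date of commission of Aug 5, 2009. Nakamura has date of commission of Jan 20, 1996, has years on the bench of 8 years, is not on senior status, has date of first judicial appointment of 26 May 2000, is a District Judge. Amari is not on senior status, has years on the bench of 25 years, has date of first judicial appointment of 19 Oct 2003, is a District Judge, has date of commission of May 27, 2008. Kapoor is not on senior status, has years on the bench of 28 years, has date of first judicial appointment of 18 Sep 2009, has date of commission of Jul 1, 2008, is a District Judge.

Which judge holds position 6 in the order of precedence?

By office: Nakamura, Pereira, Novak, Yilmaz, Amari and Kapoor (District Judge); then Fontaine, Osei and Achebe (Magistrate Judge).
Nakamura, Pereira, Novak, Yilmaz, Amari and Kapoor are each not on senior status, so the next rule applies.
Among Nakamura, Pereira, Novak, Yilmaz, Amari and Kapoor, by years on the bench (lower first): Nakamura (8 years) before Pereira (13 years) before Novak and Yilmaz (18 years) before Amari (25 years) before Kapoor (28 years).
Among Novak and Yilmaz, by date of first judicial appointment (later first): Novak (28 Nov 2019) before Yilmaz (4 Aug 2016).
Among Fontaine, Osei and Achebe, on senior status before not on senior status: Fontaine (on senior status) before Osei and Achebe (not on senior status).
Osei and Achebe both have years on the bench 17 years, so the next rule applies.
Among Osei and Achebe, by date of first judicial appointment (earlier first) (reversed rule for this group): Osei (27 Sep 2012) before Achebe (12 Jul 2015).
Order: Nakamura, Pereira, Novak, Yilmaz, Amari, Kapoor, Fontaine, Osei, Achebe.

Kapoor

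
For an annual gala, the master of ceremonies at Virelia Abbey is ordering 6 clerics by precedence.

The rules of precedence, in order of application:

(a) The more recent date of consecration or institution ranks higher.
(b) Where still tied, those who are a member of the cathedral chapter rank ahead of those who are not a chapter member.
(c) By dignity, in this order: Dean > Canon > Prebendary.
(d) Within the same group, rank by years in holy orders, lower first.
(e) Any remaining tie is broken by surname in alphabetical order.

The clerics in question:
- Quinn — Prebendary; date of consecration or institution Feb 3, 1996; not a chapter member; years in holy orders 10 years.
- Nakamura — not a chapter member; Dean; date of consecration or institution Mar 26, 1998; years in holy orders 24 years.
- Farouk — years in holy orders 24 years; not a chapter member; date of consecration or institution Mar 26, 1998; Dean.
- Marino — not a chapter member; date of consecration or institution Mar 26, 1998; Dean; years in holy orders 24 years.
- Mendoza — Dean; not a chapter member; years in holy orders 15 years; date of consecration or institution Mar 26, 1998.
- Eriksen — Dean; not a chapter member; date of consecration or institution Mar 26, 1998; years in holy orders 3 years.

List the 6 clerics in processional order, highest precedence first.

Eriksen, Mendoza, Farouk, Marino, Nakamura, Quinn

By date of consecration or institution (later first): Eriksen, Mendoza, Farouk, Marino and Nakamura (each Mar 26, 1998); then Quinn (Feb 3, 1996).
Eriksen, Mendoza, Farouk, Marino and Nakamura are each not a chapter member, so the next rule applies.
Eriksen, Mendoza, Farouk, Marino and Nakamura are each Dean, so the next rule applies.
Among Eriksen, Mendoza, Farouk, Marino and Nakamura, by years in holy orders (lower first): Eriksen (3 years) before Mendoza (15 years) before Farouk, Marino and Nakamura (24 years).
Among Farouk, Marino and Nakamura, alphabetically by surname: Farouk before Marino before Nakamura.
Full order: Eriksen, Mendoza, Farouk, Marino, Nakamura, Quinn.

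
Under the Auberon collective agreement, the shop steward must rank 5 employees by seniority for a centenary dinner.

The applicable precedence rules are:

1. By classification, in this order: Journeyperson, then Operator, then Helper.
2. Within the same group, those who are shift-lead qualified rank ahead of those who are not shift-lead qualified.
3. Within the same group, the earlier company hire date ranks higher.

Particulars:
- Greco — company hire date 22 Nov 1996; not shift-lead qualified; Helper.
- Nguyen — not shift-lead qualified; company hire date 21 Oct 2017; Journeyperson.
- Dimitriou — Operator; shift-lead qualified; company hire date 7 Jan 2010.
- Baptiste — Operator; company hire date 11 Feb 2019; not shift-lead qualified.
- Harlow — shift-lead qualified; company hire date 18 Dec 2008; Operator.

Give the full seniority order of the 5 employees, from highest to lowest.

By classification: Nguyen (Journeyperson); then Harlow, Dimitriou and Baptiste (Operator); then Greco (Helper).
Among Harlow, Dimitriou and Baptiste, shift-lead qualified before not shift-lead qualified: Harlow and Dimitriou (shift-lead qualified) before Baptiste (not shift-lead qualified).
Among Harlow and Dimitriou, by company hire date (earlier first): Harlow (18 Dec 2008) before Dimitriou (7 Jan 2010).
Full order: Nguyen, Harlow, Dimitriou, Baptiste, Greco.

Nguyen, Harlow, Dimitriou, Baptiste, Greco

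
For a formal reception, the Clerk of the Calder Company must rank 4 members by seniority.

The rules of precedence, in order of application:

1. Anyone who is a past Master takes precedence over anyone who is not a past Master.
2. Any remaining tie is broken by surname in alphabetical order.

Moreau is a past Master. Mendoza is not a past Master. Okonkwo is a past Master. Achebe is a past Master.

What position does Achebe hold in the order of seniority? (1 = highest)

By the first rule: Achebe, Moreau and Okonkwo (each a past Master); then Mendoza (not a past Master).
Among Achebe, Moreau and Okonkwo, alphabetically by surname: Achebe before Moreau before Okonkwo.
Order: Achebe, Moreau, Okonkwo, Mendoza. So position 1.

1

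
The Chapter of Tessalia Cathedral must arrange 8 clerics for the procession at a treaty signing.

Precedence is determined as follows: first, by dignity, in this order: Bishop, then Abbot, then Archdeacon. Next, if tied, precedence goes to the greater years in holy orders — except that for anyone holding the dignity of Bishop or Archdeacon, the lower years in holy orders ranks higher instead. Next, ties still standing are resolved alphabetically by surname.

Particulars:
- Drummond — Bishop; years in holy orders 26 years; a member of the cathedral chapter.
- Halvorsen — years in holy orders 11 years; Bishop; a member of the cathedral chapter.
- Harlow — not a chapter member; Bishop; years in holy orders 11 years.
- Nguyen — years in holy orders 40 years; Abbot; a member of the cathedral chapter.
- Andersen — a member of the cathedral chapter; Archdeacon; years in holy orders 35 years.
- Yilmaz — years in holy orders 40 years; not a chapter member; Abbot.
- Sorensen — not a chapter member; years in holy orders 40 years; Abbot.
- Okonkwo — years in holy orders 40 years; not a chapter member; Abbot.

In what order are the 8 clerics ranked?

Halvorsen, Harlow, Drummond, Nguyen, Okonkwo, Sorensen, Yilmaz, Andersen

By dignity: Halvorsen, Harlow and Drummond (Bishop); then Nguyen, Okonkwo, Sorensen and Yilmaz (Abbot); then Andersen (Archdeacon).
Among Halvorsen, Harlow and Drummond, by years in holy orders (lower first) (reversed rule for this group): Halvorsen and Harlow (11 years) before Drummond (26 years).
Among Halvorsen and Harlow, alphabetically by surname: Halvorsen before Harlow.
Nguyen, Okonkwo, Sorensen and Yilmaz all have years in holy orders 40 years, so the next rule applies.
Among Nguyen, Okonkwo, Sorensen and Yilmaz, alphabetically by surname: Nguyen before Okonkwo before Sorensen before Yilmaz.
Full order: Halvorsen, Harlow, Drummond, Nguyen, Okonkwo, Sorensen, Yilmaz, Andersen.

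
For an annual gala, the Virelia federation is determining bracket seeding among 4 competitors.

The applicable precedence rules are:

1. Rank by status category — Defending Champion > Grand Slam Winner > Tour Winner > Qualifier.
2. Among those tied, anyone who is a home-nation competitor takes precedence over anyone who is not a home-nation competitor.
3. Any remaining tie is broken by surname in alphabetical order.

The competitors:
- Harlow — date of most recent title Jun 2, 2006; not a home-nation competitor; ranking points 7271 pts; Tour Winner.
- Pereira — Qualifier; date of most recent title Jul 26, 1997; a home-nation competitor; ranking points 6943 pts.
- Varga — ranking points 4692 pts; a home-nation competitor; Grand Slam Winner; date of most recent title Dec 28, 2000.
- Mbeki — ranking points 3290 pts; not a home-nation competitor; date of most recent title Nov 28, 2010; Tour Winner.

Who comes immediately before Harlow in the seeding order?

By status category: Varga (Grand Slam Winner); then Harlow and Mbeki (Tour Winner); then Pereira (Qualifier).
Harlow and Mbeki are each not a home-nation competitor, so the next rule applies.
Among Harlow and Mbeki, alphabetically by surname: Harlow before Mbeki.
Order: Varga, Harlow, Mbeki, Pereira.

Varga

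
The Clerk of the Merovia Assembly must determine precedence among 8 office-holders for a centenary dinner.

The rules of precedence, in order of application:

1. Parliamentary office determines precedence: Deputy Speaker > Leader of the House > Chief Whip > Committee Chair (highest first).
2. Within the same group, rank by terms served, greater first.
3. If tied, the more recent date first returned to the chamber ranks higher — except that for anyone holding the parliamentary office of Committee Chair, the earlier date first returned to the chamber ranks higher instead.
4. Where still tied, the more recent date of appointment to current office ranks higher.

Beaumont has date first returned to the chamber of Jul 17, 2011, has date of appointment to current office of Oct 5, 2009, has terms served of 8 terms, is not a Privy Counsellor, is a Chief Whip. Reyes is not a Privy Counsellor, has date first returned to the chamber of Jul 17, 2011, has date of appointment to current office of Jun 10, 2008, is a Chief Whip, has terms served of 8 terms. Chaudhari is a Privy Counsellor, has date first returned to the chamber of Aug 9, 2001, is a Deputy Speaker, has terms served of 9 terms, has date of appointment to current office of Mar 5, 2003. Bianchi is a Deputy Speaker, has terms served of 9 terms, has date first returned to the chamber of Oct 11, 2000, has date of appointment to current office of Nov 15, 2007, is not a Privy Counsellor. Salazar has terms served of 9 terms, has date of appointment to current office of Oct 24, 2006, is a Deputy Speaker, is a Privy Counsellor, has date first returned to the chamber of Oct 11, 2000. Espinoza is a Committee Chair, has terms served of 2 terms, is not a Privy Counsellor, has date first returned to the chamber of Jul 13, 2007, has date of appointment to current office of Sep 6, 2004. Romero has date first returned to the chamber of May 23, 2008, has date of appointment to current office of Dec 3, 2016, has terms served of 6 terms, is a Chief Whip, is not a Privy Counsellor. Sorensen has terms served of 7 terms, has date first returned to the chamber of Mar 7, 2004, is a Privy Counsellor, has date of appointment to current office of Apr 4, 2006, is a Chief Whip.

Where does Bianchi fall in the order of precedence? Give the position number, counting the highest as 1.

By parliamentary office: Chaudhari, Bianchi and Salazar (Deputy Speaker); then Beaumont, Reyes, Sorensen and Romero (Chief Whip); then Espinoza (Committee Chair).
Chaudhari, Bianchi and Salazar all have terms served 9 terms, so the next rule applies.
Among Chaudhari, Bianchi and Salazar, by date first returned to the chamber (later first): Chaudhari (Aug 9, 2001) before Bianchi and Salazar (Oct 11, 2000).
Among Bianchi and Salazar, by date of appointment to current office (later first): Bianchi (Nov 15, 2007) before Salazar (Oct 24, 2006).
Among Beaumont, Reyes, Sorensen and Romero, by terms served (higher first): Beaumont and Reyes (8 terms) before Sorensen (7 terms) before Romero (6 terms).
Beaumont and Reyes both have date first returned to the chamber Jul 17, 2011, so the next rule applies.
Among Beaumont and Reyes, by date of appointment to current office (later first): Beaumont (Oct 5, 2009) before Reyes (Jun 10, 2008).
Order: Chaudhari, Bianchi, Salazar, Beaumont, Reyes, Sorensen, Romero, Espinoza. So position 2.

2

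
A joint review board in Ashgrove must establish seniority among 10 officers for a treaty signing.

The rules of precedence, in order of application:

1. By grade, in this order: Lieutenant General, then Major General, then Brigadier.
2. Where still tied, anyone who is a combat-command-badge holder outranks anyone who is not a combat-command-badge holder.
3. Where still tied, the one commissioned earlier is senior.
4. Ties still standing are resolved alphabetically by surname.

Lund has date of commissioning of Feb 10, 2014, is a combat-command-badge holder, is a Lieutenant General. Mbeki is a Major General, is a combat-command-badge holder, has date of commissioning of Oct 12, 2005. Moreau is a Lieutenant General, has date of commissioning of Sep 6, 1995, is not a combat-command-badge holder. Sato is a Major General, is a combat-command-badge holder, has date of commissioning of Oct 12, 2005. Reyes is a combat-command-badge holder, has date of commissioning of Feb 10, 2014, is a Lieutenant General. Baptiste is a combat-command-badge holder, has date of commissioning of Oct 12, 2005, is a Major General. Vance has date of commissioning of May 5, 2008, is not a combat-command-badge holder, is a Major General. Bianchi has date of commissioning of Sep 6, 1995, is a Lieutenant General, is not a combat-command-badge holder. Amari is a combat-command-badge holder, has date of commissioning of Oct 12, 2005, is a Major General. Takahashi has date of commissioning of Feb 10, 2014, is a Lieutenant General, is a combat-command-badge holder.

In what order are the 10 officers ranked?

Lund, Reyes, Takahashi, Bianchi, Moreau, Amari, Baptiste, Mbeki, Sato, Vance

By grade: Lund, Reyes, Takahashi, Bianchi and Moreau (Lieutenant General); then Amari, Baptiste, Mbeki, Sato and Vance (Major General).
Among Lund, Reyes, Takahashi, Bianchi and Moreau, a combat-command-badge holder before not a combat-command-badge holder: Lund, Reyes and Takahashi (a combat-command-badge holder) before Bianchi and Moreau (not a combat-command-badge holder).
Lund, Reyes and Takahashi all have date of commissioning Feb 10, 2014, so the next rule applies.
Among Lund, Reyes and Takahashi, alphabetically by surname: Lund before Reyes before Takahashi.
Bianchi and Moreau both have date of commissioning Sep 6, 1995, so the next rule applies.
Among Bianchi and Moreau, alphabetically by surname: Bianchi before Moreau.
Among Amari, Baptiste, Mbeki, Sato and Vance, a combat-command-badge holder before not a combat-command-badge holder: Amari, Baptiste, Mbeki and Sato (a combat-command-badge holder) before Vance (not a combat-command-badge holder).
Amari, Baptiste, Mbeki and Sato all have date of commissioning Oct 12, 2005, so the next rule applies.
Among Amari, Baptiste, Mbeki and Sato, alphabetically by surname: Amari before Baptiste before Mbeki before Sato.
Full order: Lund, Reyes, Takahashi, Bianchi, Moreau, Amari, Baptiste, Mbeki, Sato, Vance.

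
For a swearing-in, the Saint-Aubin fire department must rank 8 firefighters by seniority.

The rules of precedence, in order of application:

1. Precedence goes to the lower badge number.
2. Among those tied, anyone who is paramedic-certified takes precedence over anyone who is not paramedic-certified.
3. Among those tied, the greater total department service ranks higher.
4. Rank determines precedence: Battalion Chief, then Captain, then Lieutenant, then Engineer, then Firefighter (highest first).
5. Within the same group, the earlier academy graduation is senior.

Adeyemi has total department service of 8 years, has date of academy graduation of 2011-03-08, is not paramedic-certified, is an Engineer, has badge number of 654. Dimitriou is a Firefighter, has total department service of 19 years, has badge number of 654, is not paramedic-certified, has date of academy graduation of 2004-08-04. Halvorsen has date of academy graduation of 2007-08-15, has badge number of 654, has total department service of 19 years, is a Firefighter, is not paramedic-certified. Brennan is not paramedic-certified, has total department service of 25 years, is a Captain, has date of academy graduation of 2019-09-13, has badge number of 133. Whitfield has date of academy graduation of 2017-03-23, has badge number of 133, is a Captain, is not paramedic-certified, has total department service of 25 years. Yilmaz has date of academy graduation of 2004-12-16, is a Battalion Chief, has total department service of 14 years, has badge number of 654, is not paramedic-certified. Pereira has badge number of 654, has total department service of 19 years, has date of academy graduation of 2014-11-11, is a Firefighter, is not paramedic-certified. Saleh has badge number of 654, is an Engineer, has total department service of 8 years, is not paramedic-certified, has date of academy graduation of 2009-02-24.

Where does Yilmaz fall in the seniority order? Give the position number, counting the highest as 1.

6

By badge number (lower first): Whitfield and Brennan (both 133); then Dimitriou, Halvorsen, Pereira, Yilmaz, Saleh and Adeyemi (each 654).
Whitfield and Brennan are each not paramedic-certified, so the next rule applies.
Whitfield and Brennan both have total department service 25 years, so the next rule applies.
Whitfield and Brennan are each Captain, so the next rule applies.
Among Whitfield and Brennan, by date of academy graduation (earlier first): Whitfield (2017-03-23) before Brennan (2019-09-13).
Dimitriou, Halvorsen, Pereira, Yilmaz, Saleh and Adeyemi are each not paramedic-certified, so the next rule applies.
Among Dimitriou, Halvorsen, Pereira, Yilmaz, Saleh and Adeyemi, by total department service (higher first): Dimitriou, Halvorsen and Pereira (19 years) before Yilmaz (14 years) before Saleh and Adeyemi (8 years).
Dimitriou, Halvorsen and Pereira are each Firefighter, so the next rule applies.
Among Dimitriou, Halvorsen and Pereira, by date of academy graduation (earlier first): Dimitriou (2004-08-04) before Halvorsen (2007-08-15) before Pereira (2014-11-11).
Saleh and Adeyemi are each Engineer, so the next rule applies.
Among Saleh and Adeyemi, by date of academy graduation (earlier first): Saleh (2009-02-24) before Adeyemi (2011-03-08).
Order: Whitfield, Brennan, Dimitriou, Halvorsen, Pereira, Yilmaz, Saleh, Adeyemi. So position 6.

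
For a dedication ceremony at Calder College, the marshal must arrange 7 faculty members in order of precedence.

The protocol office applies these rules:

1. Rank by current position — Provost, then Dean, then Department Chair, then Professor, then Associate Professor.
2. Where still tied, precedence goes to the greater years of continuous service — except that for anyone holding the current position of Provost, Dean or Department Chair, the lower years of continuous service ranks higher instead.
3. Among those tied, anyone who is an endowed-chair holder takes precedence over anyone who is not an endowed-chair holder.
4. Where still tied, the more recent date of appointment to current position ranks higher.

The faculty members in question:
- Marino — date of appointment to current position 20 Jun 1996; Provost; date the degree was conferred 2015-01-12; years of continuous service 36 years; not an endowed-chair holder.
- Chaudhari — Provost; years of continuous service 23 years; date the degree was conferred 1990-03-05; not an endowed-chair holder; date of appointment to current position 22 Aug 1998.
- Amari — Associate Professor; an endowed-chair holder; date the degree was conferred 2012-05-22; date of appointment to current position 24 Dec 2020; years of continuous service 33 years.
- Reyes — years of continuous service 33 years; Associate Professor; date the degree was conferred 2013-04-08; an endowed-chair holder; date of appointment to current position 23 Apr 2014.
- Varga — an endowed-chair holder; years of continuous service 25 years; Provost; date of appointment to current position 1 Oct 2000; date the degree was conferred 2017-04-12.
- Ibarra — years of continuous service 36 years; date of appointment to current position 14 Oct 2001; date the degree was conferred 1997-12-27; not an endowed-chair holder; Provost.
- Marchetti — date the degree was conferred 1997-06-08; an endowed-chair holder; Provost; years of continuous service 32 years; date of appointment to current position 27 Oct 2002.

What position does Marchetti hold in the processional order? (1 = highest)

3

By current position: Chaudhari, Varga, Marchetti, Ibarra and Marino (Provost); then Amari and Reyes (Associate Professor).
Among Chaudhari, Varga, Marchetti, Ibarra and Marino, by years of continuous service (lower first) (reversed rule for this group): Chaudhari (23 years) before Varga (25 years) before Marchetti (32 years) before Ibarra and Marino (36 years).
Ibarra and Marino are each not an endowed-chair holder, so the next rule applies.
Among Ibarra and Marino, by date of appointment to current position (later first): Ibarra (14 Oct 2001) before Marino (20 Jun 1996).
Amari and Reyes both have years of continuous service 33 years, so the next rule applies.
Amari and Reyes are each an endowed-chair holder, so the next rule applies.
Among Amari and Reyes, by date of appointment to current position (later first): Amari (24 Dec 2020) before Reyes (23 Apr 2014).
Order: Chaudhari, Varga, Marchetti, Ibarra, Marino, Amari, Reyes. So position 3.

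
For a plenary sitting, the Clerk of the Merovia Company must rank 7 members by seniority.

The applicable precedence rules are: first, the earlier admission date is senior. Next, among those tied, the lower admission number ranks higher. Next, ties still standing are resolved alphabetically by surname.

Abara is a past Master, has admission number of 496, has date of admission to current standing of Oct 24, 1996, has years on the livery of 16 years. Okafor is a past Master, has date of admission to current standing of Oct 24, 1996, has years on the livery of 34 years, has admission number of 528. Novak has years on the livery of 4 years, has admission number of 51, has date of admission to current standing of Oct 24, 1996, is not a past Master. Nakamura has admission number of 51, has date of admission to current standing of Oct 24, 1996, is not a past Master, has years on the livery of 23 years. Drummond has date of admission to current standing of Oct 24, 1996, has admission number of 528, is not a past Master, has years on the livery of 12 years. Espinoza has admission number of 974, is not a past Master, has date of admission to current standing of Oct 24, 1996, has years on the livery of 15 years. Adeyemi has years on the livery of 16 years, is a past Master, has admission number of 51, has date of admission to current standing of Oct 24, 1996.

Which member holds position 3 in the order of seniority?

Novak

By date of admission to current standing (earlier first): Adeyemi, Nakamura, Novak, Abara, Drummond, Okafor and Espinoza (each Oct 24, 1996).
Among Adeyemi, Nakamura, Novak, Abara, Drummond, Okafor and Espinoza, by admission number (lower first): Adeyemi, Nakamura and Novak (51) before Abara (496) before Drummond and Okafor (528) before Espinoza (974).
Among Adeyemi, Nakamura and Novak, alphabetically by surname: Adeyemi before Nakamura before Novak.
Among Drummond and Okafor, alphabetically by surname: Drummond before Okafor.
Order: Adeyemi, Nakamura, Novak, Abara, Drummond, Okafor, Espinoza.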